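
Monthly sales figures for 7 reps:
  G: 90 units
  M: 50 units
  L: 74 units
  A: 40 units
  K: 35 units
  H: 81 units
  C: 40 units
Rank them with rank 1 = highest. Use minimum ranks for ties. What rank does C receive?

Sorted (descending): 90, 81, 74, 50, 40, 40, 35
The 2 values of 40 occupy positions 5–6 → each gets rank 5.
C has value 40 units → rank 5.

5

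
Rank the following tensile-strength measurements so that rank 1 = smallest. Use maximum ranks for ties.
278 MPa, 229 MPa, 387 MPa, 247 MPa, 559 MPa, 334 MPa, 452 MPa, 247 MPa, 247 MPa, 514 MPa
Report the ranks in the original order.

5, 1, 7, 4, 10, 6, 8, 4, 4, 9

Sorted (ascending): 229, 247, 247, 247, 278, 334, 387, 452, 514, 559
The 3 values of 247 occupy positions 2–4 → each gets rank 4.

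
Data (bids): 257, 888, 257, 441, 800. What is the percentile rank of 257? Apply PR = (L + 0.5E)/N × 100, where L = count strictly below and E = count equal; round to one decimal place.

20.0

N = 5.
Strictly below 257: 0. Equal to 257: 2.
PR = (0 + 0.5·2)/5 × 100 = 20.0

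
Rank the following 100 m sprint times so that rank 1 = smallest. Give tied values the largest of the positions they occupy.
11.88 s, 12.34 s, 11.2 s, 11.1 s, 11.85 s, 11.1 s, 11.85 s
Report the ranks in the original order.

Sorted (ascending): 11.1, 11.1, 11.2, 11.85, 11.85, 11.88, 12.34
The 2 values of 11.1 occupy positions 1–2 → each gets rank 2.
The 2 values of 11.85 occupy positions 4–5 → each gets rank 5.

6, 7, 3, 2, 5, 2, 5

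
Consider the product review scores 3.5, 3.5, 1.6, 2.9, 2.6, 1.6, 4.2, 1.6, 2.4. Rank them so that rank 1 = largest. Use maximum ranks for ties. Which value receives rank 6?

2.4

Sorted (descending): 4.2, 3.5, 3.5, 2.9, 2.6, 2.4, 1.6, 1.6, 1.6
The 2 values of 3.5 occupy positions 2–3 → each gets rank 3.
The 3 values of 1.6 occupy positions 7–9 → each gets rank 9.
Rank 6 → value 2.4.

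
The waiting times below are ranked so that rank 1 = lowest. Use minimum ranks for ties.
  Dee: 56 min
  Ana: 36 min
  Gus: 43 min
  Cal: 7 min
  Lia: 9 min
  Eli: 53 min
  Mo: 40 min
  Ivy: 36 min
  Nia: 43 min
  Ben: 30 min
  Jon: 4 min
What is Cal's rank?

Sorted (ascending): 4, 7, 9, 30, 36, 36, 40, 43, 43, 53, 56
The 2 values of 36 occupy positions 5–6 → each gets rank 5.
The 2 values of 43 occupy positions 8–9 → each gets rank 8.
Cal has value 7 min → rank 2.

2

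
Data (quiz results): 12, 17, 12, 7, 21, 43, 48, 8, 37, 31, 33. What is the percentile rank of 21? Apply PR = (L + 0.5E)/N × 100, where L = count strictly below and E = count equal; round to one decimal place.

50.0

N = 11.
Strictly below 21: 5. Equal to 21: 1.
PR = (5 + 0.5·1)/11 × 100 = 50.0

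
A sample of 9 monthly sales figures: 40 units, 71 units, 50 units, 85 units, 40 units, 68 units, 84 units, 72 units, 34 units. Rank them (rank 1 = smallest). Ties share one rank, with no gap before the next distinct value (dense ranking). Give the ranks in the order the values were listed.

Sorted (ascending): 34, 40, 40, 50, 68, 71, 72, 84, 85
The 2 values of 40 share dense rank 2.
Remaining distinct values take the next consecutive integers.

2, 5, 3, 8, 2, 4, 7, 6, 1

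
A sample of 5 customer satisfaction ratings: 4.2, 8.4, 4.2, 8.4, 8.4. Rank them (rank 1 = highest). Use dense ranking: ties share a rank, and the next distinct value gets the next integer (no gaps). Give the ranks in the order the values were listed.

2, 1, 2, 1, 1

Sorted (descending): 8.4, 8.4, 8.4, 4.2, 4.2
The 3 values of 8.4 share dense rank 1.
The 2 values of 4.2 share dense rank 2.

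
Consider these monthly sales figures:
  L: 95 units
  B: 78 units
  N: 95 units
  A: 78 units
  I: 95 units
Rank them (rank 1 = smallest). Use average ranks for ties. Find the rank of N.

4

Sorted (ascending): 78, 78, 95, 95, 95
The 2 values of 78 occupy positions 1–2 → average rank (1+2)/2 = 1.5.
The 3 values of 95 occupy positions 3–5 → average rank 4.
N has value 95 units → rank 4.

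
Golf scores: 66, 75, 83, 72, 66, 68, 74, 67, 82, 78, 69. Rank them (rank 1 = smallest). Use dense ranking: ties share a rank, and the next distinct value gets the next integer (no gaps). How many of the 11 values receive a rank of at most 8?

Sorted (ascending): 66, 66, 67, 68, 69, 72, 74, 75, 78, 82, 83
The 2 values of 66 share dense rank 1.
Remaining distinct values take the next consecutive integers.
Ranks ≤ 8: {1, 1, 2, 3, 4, 5, 6, 7, 8} → 9 values.

9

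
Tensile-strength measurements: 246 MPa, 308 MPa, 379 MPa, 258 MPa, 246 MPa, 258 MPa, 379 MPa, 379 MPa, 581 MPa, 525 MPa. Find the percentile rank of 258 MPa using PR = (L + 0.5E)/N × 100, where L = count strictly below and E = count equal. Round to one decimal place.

N = 10.
Strictly below 258: 2. Equal to 258: 2.
PR = (2 + 0.5·2)/10 × 100 = 30.0

30.0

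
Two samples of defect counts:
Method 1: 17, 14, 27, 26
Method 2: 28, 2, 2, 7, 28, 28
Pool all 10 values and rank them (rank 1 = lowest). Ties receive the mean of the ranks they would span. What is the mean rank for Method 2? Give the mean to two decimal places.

5.50

Sorted (ascending): 2, 2, 7, 14, 17, 26, 27, 28, 28, 28
The 2 values of 2 occupy positions 1–2 → average rank (1+2)/2 = 1.5.
The 3 values of 28 occupy positions 8–10 → average rank 9.
Method 2 values → pooled ranks: 28→9, 2→1.5, 2→1.5, 7→3, 28→9, 28→9
Mean rank = (9 + 1.5 + 1.5 + 3 + 9 + 9) / 6 = 5.50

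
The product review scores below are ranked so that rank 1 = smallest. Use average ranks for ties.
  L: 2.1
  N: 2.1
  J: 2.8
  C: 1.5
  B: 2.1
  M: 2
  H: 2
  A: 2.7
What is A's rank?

Sorted (ascending): 1.5, 2, 2, 2.1, 2.1, 2.1, 2.7, 2.8
The 2 values of 2 occupy positions 2–3 → average rank (2+3)/2 = 2.5.
The 3 values of 2.1 occupy positions 4–6 → average rank 5.
A has value 2.7 → rank 7.

7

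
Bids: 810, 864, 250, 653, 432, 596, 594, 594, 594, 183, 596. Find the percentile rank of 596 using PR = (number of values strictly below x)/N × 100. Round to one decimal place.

54.5

N = 11.
Strictly below 596: 6. Equal to 596: 2.
PR = 6/11 × 100 = 54.5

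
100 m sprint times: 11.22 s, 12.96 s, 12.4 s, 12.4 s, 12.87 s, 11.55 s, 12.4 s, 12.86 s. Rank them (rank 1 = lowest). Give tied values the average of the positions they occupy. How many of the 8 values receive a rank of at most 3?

Sorted (ascending): 11.22, 11.55, 12.4, 12.4, 12.4, 12.86, 12.87, 12.96
The 3 values of 12.4 occupy positions 3–5 → average rank 4.
Ranks ≤ 3: {1, 2} → 2 values.

2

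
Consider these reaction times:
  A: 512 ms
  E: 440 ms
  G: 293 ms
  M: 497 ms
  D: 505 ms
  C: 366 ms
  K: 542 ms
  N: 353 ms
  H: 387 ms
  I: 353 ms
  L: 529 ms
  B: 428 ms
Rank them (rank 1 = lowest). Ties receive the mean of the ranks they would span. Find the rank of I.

2.5

Sorted (ascending): 293, 353, 353, 366, 387, 428, 440, 497, 505, 512, 529, 542
The 2 values of 353 occupy positions 2–3 → average rank (2+3)/2 = 2.5.
I has value 353 ms → rank 2.5.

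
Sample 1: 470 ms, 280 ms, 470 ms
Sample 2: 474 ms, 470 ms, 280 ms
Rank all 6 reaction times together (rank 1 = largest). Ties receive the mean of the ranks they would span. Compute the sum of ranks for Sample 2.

Sorted (descending): 474, 470, 470, 470, 280, 280
The 3 values of 470 occupy positions 2–4 → average rank 3.
The 2 values of 280 occupy positions 5–6 → average rank (5+6)/2 = 5.5.
Sample 2 values → pooled ranks: 474→1, 470→3, 280→5.5
Rank sum = 1 + 3 + 5.5 = 9.5

9.5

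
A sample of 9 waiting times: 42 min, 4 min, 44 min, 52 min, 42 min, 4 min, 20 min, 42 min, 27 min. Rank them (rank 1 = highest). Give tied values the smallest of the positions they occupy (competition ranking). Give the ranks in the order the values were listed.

3, 8, 2, 1, 3, 8, 7, 3, 6

Sorted (descending): 52, 44, 42, 42, 42, 27, 20, 4, 4
The 3 values of 42 occupy positions 3–5 → each gets rank 3.
The 2 values of 4 occupy positions 8–9 → each gets rank 8.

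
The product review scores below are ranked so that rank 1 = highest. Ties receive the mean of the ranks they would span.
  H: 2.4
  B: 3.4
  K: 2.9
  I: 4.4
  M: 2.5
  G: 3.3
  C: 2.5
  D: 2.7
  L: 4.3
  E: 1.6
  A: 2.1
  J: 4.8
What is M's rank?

Sorted (descending): 4.8, 4.4, 4.3, 3.4, 3.3, 2.9, 2.7, 2.5, 2.5, 2.4, 2.1, 1.6
The 2 values of 2.5 occupy positions 8–9 → average rank (8+9)/2 = 8.5.
M has value 2.5 → rank 8.5.

8.5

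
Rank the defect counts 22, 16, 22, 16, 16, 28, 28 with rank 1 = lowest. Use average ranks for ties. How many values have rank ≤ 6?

Sorted (ascending): 16, 16, 16, 22, 22, 28, 28
The 3 values of 16 occupy positions 1–3 → average rank 2.
The 2 values of 22 occupy positions 4–5 → average rank (4+5)/2 = 4.5.
The 2 values of 28 occupy positions 6–7 → average rank (6+7)/2 = 6.5.
Ranks ≤ 6: {2, 2, 2, 4.5, 4.5} → 5 values.

5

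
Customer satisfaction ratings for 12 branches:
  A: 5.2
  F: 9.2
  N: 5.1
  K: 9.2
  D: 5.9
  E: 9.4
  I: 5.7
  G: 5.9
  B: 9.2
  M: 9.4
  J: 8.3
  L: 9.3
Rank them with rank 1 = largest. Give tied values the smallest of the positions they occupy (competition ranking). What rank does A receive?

11

Sorted (descending): 9.4, 9.4, 9.3, 9.2, 9.2, 9.2, 8.3, 5.9, 5.9, 5.7, 5.2, 5.1
The 2 values of 9.4 occupy positions 1–2 → each gets rank 1.
The 3 values of 9.2 occupy positions 4–6 → each gets rank 4.
The 2 values of 5.9 occupy positions 8–9 → each gets rank 8.
A has value 5.2 → rank 11.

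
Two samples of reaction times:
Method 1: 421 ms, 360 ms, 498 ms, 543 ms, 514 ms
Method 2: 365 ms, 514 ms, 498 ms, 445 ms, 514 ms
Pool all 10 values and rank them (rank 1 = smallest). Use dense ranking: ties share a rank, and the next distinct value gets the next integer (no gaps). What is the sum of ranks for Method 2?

Sorted (ascending): 360, 365, 421, 445, 498, 498, 514, 514, 514, 543
The 2 values of 498 share dense rank 5.
The 3 values of 514 share dense rank 6.
Remaining distinct values take the next consecutive integers.
Method 2 values → pooled ranks: 365→2, 514→6, 498→5, 445→4, 514→6
Rank sum = 2 + 6 + 5 + 4 + 6 = 23

23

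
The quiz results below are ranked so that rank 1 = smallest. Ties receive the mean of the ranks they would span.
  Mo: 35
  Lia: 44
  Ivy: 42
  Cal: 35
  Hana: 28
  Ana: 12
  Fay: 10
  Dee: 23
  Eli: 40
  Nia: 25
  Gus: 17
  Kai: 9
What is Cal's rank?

Sorted (ascending): 9, 10, 12, 17, 23, 25, 28, 35, 35, 40, 42, 44
The 2 values of 35 occupy positions 8–9 → average rank (8+9)/2 = 8.5.
Cal has value 35 → rank 8.5.

8.5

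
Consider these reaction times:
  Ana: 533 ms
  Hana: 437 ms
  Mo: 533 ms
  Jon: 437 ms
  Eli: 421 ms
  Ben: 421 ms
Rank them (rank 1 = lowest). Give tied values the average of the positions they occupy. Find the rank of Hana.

Sorted (ascending): 421, 421, 437, 437, 533, 533
The 2 values of 421 occupy positions 1–2 → average rank (1+2)/2 = 1.5.
The 2 values of 437 occupy positions 3–4 → average rank (3+4)/2 = 3.5.
The 2 values of 533 occupy positions 5–6 → average rank (5+6)/2 = 5.5.
Hana has value 437 ms → rank 3.5.

3.5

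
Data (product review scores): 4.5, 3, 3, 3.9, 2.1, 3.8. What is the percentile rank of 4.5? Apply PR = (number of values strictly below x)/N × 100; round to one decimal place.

83.3

N = 6.
Strictly below 4.5: 5. Equal to 4.5: 1.
PR = 5/6 × 100 = 83.3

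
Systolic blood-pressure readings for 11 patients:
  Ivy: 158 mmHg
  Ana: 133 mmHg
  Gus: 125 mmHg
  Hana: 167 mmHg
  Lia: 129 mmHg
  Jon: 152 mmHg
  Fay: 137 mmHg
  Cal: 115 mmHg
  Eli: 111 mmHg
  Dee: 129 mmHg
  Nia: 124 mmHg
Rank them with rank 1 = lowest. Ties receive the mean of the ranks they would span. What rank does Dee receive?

5.5

Sorted (ascending): 111, 115, 124, 125, 129, 129, 133, 137, 152, 158, 167
The 2 values of 129 occupy positions 5–6 → average rank (5+6)/2 = 5.5.
Dee has value 129 mmHg → rank 5.5.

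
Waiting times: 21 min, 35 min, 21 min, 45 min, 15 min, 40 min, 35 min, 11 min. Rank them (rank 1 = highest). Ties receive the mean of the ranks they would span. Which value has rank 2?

40

Sorted (descending): 45, 40, 35, 35, 21, 21, 15, 11
The 2 values of 35 occupy positions 3–4 → average rank (3+4)/2 = 3.5.
The 2 values of 21 occupy positions 5–6 → average rank (5+6)/2 = 5.5.
Rank 2 → value 40.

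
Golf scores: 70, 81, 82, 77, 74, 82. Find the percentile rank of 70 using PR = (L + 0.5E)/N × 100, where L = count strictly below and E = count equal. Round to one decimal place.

N = 6.
Strictly below 70: 0. Equal to 70: 1.
PR = (0 + 0.5·1)/6 × 100 = 8.3

8.3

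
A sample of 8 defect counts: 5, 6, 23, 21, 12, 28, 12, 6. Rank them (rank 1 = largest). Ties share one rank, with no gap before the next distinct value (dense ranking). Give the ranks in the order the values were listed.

Sorted (descending): 28, 23, 21, 12, 12, 6, 6, 5
The 2 values of 12 share dense rank 4.
The 2 values of 6 share dense rank 5.
Remaining distinct values take the next consecutive integers.

6, 5, 2, 3, 4, 1, 4, 5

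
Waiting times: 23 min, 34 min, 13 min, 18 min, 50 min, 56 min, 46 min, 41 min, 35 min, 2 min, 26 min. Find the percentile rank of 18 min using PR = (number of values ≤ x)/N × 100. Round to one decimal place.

N = 11.
Strictly below 18: 2. Equal to 18: 1.
PR = 3/11 × 100 = 27.3

27.3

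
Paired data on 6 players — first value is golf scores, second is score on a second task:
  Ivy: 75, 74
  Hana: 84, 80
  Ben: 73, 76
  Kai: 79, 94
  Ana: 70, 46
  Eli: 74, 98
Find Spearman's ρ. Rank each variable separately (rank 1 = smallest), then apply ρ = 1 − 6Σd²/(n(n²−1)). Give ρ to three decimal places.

0.486

Ranks of variable 1: 4, 6, 2, 5, 1, 3
Ranks of variable 2: 2, 4, 3, 5, 1, 6
d = r₁ − r₂: 2, 2, -1, 0, 0, -3
d²: 4, 4, 1, 0, 0, 9; Σd² = 18
ρ = 1 − 6·18/(6·35) = 1 − 108/210 = 0.486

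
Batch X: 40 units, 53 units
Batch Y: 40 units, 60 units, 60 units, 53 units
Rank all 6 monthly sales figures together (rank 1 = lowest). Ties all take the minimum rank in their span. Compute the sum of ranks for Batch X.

Sorted (ascending): 40, 40, 53, 53, 60, 60
The 2 values of 40 occupy positions 1–2 → each gets rank 1.
The 2 values of 53 occupy positions 3–4 → each gets rank 3.
The 2 values of 60 occupy positions 5–6 → each gets rank 5.
Batch X values → pooled ranks: 40→1, 53→3
Rank sum = 1 + 3 = 4

4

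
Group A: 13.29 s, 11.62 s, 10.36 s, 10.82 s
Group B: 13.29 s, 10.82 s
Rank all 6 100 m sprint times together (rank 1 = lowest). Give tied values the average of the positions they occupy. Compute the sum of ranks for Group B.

8

Sorted (ascending): 10.36, 10.82, 10.82, 11.62, 13.29, 13.29
The 2 values of 10.82 occupy positions 2–3 → average rank (2+3)/2 = 2.5.
The 2 values of 13.29 occupy positions 5–6 → average rank (5+6)/2 = 5.5.
Group B values → pooled ranks: 13.29→5.5, 10.82→2.5
Rank sum = 5.5 + 2.5 = 8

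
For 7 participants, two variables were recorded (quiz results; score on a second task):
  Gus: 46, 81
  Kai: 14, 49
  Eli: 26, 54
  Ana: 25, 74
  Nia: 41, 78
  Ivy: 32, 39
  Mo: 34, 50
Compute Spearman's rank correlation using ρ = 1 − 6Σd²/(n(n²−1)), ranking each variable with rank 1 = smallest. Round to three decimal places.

0.571

Ranks of variable 1: 7, 1, 3, 2, 6, 4, 5
Ranks of variable 2: 7, 2, 4, 5, 6, 1, 3
d = r₁ − r₂: 0, -1, -1, -3, 0, 3, 2
d²: 0, 1, 1, 9, 0, 9, 4; Σd² = 24
ρ = 1 − 6·24/(7·48) = 1 − 144/336 = 0.571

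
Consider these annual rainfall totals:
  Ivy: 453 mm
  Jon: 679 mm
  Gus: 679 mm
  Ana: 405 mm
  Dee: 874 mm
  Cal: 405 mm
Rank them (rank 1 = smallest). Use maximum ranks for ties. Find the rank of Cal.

2

Sorted (ascending): 405, 405, 453, 679, 679, 874
The 2 values of 405 occupy positions 1–2 → each gets rank 2.
The 2 values of 679 occupy positions 4–5 → each gets rank 5.
Cal has value 405 mm → rank 2.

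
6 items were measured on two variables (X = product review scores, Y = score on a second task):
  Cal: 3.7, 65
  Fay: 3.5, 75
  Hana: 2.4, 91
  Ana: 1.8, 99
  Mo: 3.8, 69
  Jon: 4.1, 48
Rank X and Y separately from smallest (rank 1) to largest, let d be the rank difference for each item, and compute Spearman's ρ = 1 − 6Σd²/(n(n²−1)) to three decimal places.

Ranks of variable 1: 4, 3, 2, 1, 5, 6
Ranks of variable 2: 2, 4, 5, 6, 3, 1
d = r₁ − r₂: 2, -1, -3, -5, 2, 5
d²: 4, 1, 9, 25, 4, 25; Σd² = 68
ρ = 1 − 6·68/(6·35) = 1 − 408/210 = -0.943

-0.943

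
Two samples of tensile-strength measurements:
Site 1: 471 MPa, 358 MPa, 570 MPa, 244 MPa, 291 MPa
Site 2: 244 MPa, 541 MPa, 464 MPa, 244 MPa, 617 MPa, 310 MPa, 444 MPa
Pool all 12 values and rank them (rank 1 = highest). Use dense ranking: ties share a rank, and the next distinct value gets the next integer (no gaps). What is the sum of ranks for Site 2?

Sorted (descending): 617, 570, 541, 471, 464, 444, 358, 310, 291, 244, 244, 244
The 3 values of 244 share dense rank 10.
Remaining distinct values take the next consecutive integers.
Site 2 values → pooled ranks: 244→10, 541→3, 464→5, 244→10, 617→1, 310→8, 444→6
Rank sum = 10 + 3 + 5 + 10 + 1 + 8 + 6 = 43

43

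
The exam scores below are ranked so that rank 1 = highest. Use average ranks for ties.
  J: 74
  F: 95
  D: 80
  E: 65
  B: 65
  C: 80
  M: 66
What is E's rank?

Sorted (descending): 95, 80, 80, 74, 66, 65, 65
The 2 values of 80 occupy positions 2–3 → average rank (2+3)/2 = 2.5.
The 2 values of 65 occupy positions 6–7 → average rank (6+7)/2 = 6.5.
E has value 65 → rank 6.5.

6.5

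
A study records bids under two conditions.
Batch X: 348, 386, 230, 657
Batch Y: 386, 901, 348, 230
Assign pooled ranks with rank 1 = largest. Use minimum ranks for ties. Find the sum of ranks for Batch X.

Sorted (descending): 901, 657, 386, 386, 348, 348, 230, 230
The 2 values of 386 occupy positions 3–4 → each gets rank 3.
The 2 values of 348 occupy positions 5–6 → each gets rank 5.
The 2 values of 230 occupy positions 7–8 → each gets rank 7.
Batch X values → pooled ranks: 348→5, 386→3, 230→7, 657→2
Rank sum = 5 + 3 + 7 + 2 = 17

17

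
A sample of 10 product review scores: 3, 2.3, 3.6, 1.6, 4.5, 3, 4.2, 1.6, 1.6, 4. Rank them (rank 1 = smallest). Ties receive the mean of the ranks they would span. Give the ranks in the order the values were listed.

5.5, 4, 7, 2, 10, 5.5, 9, 2, 2, 8

Sorted (ascending): 1.6, 1.6, 1.6, 2.3, 3, 3, 3.6, 4, 4.2, 4.5
The 3 values of 1.6 occupy positions 1–3 → average rank 2.
The 2 values of 3 occupy positions 5–6 → average rank (5+6)/2 = 5.5.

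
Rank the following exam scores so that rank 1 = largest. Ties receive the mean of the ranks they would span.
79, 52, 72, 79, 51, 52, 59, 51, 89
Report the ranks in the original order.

2.5, 6.5, 4, 2.5, 8.5, 6.5, 5, 8.5, 1

Sorted (descending): 89, 79, 79, 72, 59, 52, 52, 51, 51
The 2 values of 79 occupy positions 2–3 → average rank (2+3)/2 = 2.5.
The 2 values of 52 occupy positions 6–7 → average rank (6+7)/2 = 6.5.
The 2 values of 51 occupy positions 8–9 → average rank (8+9)/2 = 8.5.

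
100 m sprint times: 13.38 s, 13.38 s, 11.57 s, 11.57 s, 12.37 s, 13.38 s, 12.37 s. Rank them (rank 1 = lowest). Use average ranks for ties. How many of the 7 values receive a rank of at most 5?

Sorted (ascending): 11.57, 11.57, 12.37, 12.37, 13.38, 13.38, 13.38
The 2 values of 11.57 occupy positions 1–2 → average rank (1+2)/2 = 1.5.
The 2 values of 12.37 occupy positions 3–4 → average rank (3+4)/2 = 3.5.
The 3 values of 13.38 occupy positions 5–7 → average rank 6.
Ranks ≤ 5: {1.5, 1.5, 3.5, 3.5} → 4 values.

4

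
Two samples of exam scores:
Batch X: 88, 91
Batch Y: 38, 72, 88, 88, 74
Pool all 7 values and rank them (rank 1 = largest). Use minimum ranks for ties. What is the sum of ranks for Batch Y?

22

Sorted (descending): 91, 88, 88, 88, 74, 72, 38
The 3 values of 88 occupy positions 2–4 → each gets rank 2.
Batch Y values → pooled ranks: 38→7, 72→6, 88→2, 88→2, 74→5
Rank sum = 7 + 6 + 2 + 2 + 5 = 22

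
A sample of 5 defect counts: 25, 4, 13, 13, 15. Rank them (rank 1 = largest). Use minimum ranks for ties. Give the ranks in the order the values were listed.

1, 5, 3, 3, 2

Sorted (descending): 25, 15, 13, 13, 4
The 2 values of 13 occupy positions 3–4 → each gets rank 3.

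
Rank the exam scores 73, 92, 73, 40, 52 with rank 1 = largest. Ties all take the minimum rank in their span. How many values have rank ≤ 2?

3

Sorted (descending): 92, 73, 73, 52, 40
The 2 values of 73 occupy positions 2–3 → each gets rank 2.
Ranks ≤ 2: {1, 2, 2} → 3 values.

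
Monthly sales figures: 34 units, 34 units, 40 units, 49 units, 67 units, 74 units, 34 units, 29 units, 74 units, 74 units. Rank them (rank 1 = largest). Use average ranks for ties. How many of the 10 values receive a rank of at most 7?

Sorted (descending): 74, 74, 74, 67, 49, 40, 34, 34, 34, 29
The 3 values of 74 occupy positions 1–3 → average rank 2.
The 3 values of 34 occupy positions 7–9 → average rank 8.
Ranks ≤ 7: {2, 2, 2, 4, 5, 6} → 6 values.

6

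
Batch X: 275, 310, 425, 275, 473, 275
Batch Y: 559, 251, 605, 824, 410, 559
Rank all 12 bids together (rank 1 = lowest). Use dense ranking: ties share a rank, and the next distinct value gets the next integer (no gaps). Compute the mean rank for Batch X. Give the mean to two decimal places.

Sorted (ascending): 251, 275, 275, 275, 310, 410, 425, 473, 559, 559, 605, 824
The 3 values of 275 share dense rank 2.
The 2 values of 559 share dense rank 7.
Remaining distinct values take the next consecutive integers.
Batch X values → pooled ranks: 275→2, 310→3, 425→5, 275→2, 473→6, 275→2
Mean rank = (2 + 3 + 5 + 2 + 6 + 2) / 6 = 3.33

3.33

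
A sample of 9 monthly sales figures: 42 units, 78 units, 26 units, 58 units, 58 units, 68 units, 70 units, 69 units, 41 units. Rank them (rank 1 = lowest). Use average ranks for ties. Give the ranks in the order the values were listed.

Sorted (ascending): 26, 41, 42, 58, 58, 68, 69, 70, 78
The 2 values of 58 occupy positions 4–5 → average rank (4+5)/2 = 4.5.

3, 9, 1, 4.5, 4.5, 6, 8, 7, 2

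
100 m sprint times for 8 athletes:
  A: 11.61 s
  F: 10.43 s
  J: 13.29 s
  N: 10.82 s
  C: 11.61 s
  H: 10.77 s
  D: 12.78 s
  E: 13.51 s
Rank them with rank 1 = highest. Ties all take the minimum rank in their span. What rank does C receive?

Sorted (descending): 13.51, 13.29, 12.78, 11.61, 11.61, 10.82, 10.77, 10.43
The 2 values of 11.61 occupy positions 4–5 → each gets rank 4.
C has value 11.61 s → rank 4.

4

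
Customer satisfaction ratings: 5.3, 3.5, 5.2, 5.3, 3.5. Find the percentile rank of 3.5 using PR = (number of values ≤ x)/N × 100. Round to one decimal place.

40.0

N = 5.
Strictly below 3.5: 0. Equal to 3.5: 2.
PR = 2/5 × 100 = 40.0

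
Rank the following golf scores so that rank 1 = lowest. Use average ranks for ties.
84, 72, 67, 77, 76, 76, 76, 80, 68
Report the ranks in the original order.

9, 3, 1, 7, 5, 5, 5, 8, 2

Sorted (ascending): 67, 68, 72, 76, 76, 76, 77, 80, 84
The 3 values of 76 occupy positions 4–6 → average rank 5.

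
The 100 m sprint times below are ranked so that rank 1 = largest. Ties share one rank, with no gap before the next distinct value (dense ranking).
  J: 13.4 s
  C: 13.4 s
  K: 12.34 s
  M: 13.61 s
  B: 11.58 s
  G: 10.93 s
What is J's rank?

2

Sorted (descending): 13.61, 13.4, 13.4, 12.34, 11.58, 10.93
The 2 values of 13.4 share dense rank 2.
Remaining distinct values take the next consecutive integers.
J has value 13.4 s → rank 2.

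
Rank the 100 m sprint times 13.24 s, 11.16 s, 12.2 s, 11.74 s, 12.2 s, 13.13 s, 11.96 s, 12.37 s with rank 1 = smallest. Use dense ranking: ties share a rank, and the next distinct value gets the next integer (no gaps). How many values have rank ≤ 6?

7

Sorted (ascending): 11.16, 11.74, 11.96, 12.2, 12.2, 12.37, 13.13, 13.24
The 2 values of 12.2 share dense rank 4.
Remaining distinct values take the next consecutive integers.
Ranks ≤ 6: {1, 2, 3, 4, 4, 5, 6} → 7 values.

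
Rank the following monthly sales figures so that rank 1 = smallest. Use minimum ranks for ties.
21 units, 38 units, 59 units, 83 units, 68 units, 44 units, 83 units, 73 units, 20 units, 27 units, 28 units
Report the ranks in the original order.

2, 5, 7, 10, 8, 6, 10, 9, 1, 3, 4

Sorted (ascending): 20, 21, 27, 28, 38, 44, 59, 68, 73, 83, 83
The 2 values of 83 occupy positions 10–11 → each gets rank 10.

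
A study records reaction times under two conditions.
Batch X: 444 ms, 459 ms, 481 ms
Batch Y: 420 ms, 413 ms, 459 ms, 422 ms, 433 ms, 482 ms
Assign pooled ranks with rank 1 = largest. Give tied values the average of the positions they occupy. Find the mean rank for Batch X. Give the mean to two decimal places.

3.50

Sorted (descending): 482, 481, 459, 459, 444, 433, 422, 420, 413
The 2 values of 459 occupy positions 3–4 → average rank (3+4)/2 = 3.5.
Batch X values → pooled ranks: 444→5, 459→3.5, 481→2
Mean rank = (5 + 3.5 + 2) / 3 = 3.50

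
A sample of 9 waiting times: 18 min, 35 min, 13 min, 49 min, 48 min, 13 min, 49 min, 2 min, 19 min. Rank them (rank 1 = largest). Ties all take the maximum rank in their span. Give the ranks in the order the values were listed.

6, 4, 8, 2, 3, 8, 2, 9, 5

Sorted (descending): 49, 49, 48, 35, 19, 18, 13, 13, 2
The 2 values of 49 occupy positions 1–2 → each gets rank 2.
The 2 values of 13 occupy positions 7–8 → each gets rank 8.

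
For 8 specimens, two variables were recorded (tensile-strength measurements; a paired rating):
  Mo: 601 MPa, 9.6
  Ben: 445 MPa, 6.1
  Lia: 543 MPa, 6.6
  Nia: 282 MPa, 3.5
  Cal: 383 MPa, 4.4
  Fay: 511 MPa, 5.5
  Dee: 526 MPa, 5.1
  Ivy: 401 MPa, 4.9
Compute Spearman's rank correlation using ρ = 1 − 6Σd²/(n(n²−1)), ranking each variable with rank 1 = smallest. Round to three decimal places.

0.905

Ranks of variable 1: 8, 4, 7, 1, 2, 5, 6, 3
Ranks of variable 2: 8, 6, 7, 1, 2, 5, 4, 3
d = r₁ − r₂: 0, -2, 0, 0, 0, 0, 2, 0
d²: 0, 4, 0, 0, 0, 0, 4, 0; Σd² = 8
ρ = 1 − 6·8/(8·63) = 1 − 48/504 = 0.905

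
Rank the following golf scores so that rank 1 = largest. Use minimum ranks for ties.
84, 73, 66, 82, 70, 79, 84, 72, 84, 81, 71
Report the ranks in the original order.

1, 7, 11, 4, 10, 6, 1, 8, 1, 5, 9

Sorted (descending): 84, 84, 84, 82, 81, 79, 73, 72, 71, 70, 66
The 3 values of 84 occupy positions 1–3 → each gets rank 1.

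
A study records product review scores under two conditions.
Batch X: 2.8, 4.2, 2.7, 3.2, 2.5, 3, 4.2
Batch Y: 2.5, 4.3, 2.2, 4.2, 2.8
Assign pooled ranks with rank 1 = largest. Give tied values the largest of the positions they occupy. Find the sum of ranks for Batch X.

47

Sorted (descending): 4.3, 4.2, 4.2, 4.2, 3.2, 3, 2.8, 2.8, 2.7, 2.5, 2.5, 2.2
The 3 values of 4.2 occupy positions 2–4 → each gets rank 4.
The 2 values of 2.8 occupy positions 7–8 → each gets rank 8.
The 2 values of 2.5 occupy positions 10–11 → each gets rank 11.
Batch X values → pooled ranks: 2.8→8, 4.2→4, 2.7→9, 3.2→5, 2.5→11, 3→6, 4.2→4
Rank sum = 8 + 4 + 9 + 5 + 11 + 6 + 4 = 47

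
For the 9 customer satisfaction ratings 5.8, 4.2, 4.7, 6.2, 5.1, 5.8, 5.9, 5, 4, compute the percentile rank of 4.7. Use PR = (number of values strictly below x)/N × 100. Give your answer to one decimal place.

22.2

N = 9.
Strictly below 4.7: 2. Equal to 4.7: 1.
PR = 2/9 × 100 = 22.2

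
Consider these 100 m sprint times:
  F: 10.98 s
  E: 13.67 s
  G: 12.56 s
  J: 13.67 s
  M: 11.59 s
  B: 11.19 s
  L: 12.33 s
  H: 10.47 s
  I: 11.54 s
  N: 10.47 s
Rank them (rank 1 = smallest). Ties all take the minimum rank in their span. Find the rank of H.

1

Sorted (ascending): 10.47, 10.47, 10.98, 11.19, 11.54, 11.59, 12.33, 12.56, 13.67, 13.67
The 2 values of 10.47 occupy positions 1–2 → each gets rank 1.
The 2 values of 13.67 occupy positions 9–10 → each gets rank 9.
H has value 10.47 s → rank 1.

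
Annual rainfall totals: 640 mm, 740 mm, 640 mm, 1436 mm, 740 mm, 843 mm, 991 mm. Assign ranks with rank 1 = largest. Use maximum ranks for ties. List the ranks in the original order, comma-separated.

Sorted (descending): 1436, 991, 843, 740, 740, 640, 640
The 2 values of 740 occupy positions 4–5 → each gets rank 5.
The 2 values of 640 occupy positions 6–7 → each gets rank 7.

7, 5, 7, 1, 5, 3, 2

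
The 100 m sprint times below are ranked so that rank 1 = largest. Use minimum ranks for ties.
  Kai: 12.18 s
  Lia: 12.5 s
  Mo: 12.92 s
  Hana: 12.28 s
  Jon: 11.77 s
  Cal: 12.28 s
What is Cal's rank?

3

Sorted (descending): 12.92, 12.5, 12.28, 12.28, 12.18, 11.77
The 2 values of 12.28 occupy positions 3–4 → each gets rank 3.
Cal has value 12.28 s → rank 3.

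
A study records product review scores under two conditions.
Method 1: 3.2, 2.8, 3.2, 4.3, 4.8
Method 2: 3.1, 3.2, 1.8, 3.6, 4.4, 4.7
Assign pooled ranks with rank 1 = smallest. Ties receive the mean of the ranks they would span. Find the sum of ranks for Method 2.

35

Sorted (ascending): 1.8, 2.8, 3.1, 3.2, 3.2, 3.2, 3.6, 4.3, 4.4, 4.7, 4.8
The 3 values of 3.2 occupy positions 4–6 → average rank 5.
Method 2 values → pooled ranks: 3.1→3, 3.2→5, 1.8→1, 3.6→7, 4.4→9, 4.7→10
Rank sum = 3 + 5 + 1 + 7 + 9 + 10 = 35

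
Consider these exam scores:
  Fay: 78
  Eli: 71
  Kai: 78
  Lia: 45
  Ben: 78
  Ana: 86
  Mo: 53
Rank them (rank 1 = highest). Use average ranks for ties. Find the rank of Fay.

Sorted (descending): 86, 78, 78, 78, 71, 53, 45
The 3 values of 78 occupy positions 2–4 → average rank 3.
Fay has value 78 → rank 3.

3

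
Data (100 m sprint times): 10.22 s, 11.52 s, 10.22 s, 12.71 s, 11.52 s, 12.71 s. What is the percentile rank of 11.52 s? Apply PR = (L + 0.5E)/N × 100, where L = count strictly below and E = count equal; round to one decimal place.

50.0

N = 6.
Strictly below 11.52: 2. Equal to 11.52: 2.
PR = (2 + 0.5·2)/6 × 100 = 50.0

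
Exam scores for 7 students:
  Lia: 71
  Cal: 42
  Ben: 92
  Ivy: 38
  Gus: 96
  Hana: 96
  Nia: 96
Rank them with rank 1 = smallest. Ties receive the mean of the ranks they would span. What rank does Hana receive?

6

Sorted (ascending): 38, 42, 71, 92, 96, 96, 96
The 3 values of 96 occupy positions 5–7 → average rank 6.
Hana has value 96 → rank 6.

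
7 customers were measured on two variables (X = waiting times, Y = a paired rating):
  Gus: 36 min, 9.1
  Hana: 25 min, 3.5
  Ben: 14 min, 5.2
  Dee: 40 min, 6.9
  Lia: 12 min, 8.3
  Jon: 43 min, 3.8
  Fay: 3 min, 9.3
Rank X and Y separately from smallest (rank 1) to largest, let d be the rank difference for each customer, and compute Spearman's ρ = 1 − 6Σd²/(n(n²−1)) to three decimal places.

-0.500

Ranks of variable 1: 5, 4, 3, 6, 2, 7, 1
Ranks of variable 2: 6, 1, 3, 4, 5, 2, 7
d = r₁ − r₂: -1, 3, 0, 2, -3, 5, -6
d²: 1, 9, 0, 4, 9, 25, 36; Σd² = 84
ρ = 1 − 6·84/(7·48) = 1 − 504/336 = -0.500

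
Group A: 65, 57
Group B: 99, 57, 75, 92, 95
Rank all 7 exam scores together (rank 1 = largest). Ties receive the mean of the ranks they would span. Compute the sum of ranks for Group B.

16.5

Sorted (descending): 99, 95, 92, 75, 65, 57, 57
The 2 values of 57 occupy positions 6–7 → average rank (6+7)/2 = 6.5.
Group B values → pooled ranks: 99→1, 57→6.5, 75→4, 92→3, 95→2
Rank sum = 1 + 6.5 + 4 + 3 + 2 = 16.5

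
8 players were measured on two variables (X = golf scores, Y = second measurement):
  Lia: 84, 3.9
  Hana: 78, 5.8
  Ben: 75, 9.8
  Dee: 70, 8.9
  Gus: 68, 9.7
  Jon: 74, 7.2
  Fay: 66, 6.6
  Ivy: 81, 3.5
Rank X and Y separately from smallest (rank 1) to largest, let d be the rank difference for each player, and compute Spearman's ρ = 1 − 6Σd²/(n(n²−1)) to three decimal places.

-0.595

Ranks of variable 1: 8, 6, 5, 3, 2, 4, 1, 7
Ranks of variable 2: 2, 3, 8, 6, 7, 5, 4, 1
d = r₁ − r₂: 6, 3, -3, -3, -5, -1, -3, 6
d²: 36, 9, 9, 9, 25, 1, 9, 36; Σd² = 134
ρ = 1 − 6·134/(8·63) = 1 − 804/504 = -0.595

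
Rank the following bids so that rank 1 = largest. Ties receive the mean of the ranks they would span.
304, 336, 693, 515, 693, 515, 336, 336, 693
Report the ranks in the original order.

9, 7, 2, 4.5, 2, 4.5, 7, 7, 2

Sorted (descending): 693, 693, 693, 515, 515, 336, 336, 336, 304
The 3 values of 693 occupy positions 1–3 → average rank 2.
The 2 values of 515 occupy positions 4–5 → average rank (4+5)/2 = 4.5.
The 3 values of 336 occupy positions 6–8 → average rank 7.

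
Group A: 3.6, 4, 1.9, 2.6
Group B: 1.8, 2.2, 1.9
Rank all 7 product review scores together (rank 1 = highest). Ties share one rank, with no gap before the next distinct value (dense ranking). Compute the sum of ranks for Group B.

15

Sorted (descending): 4, 3.6, 2.6, 2.2, 1.9, 1.9, 1.8
The 2 values of 1.9 share dense rank 5.
Remaining distinct values take the next consecutive integers.
Group B values → pooled ranks: 1.8→6, 2.2→4, 1.9→5
Rank sum = 6 + 4 + 5 = 15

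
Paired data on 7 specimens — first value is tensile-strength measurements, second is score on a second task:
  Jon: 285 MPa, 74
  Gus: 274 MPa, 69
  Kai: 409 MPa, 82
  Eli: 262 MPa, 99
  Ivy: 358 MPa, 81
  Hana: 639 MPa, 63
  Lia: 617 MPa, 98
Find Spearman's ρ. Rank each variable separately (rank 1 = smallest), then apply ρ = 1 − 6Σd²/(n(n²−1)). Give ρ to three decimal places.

-0.286

Ranks of variable 1: 3, 2, 5, 1, 4, 7, 6
Ranks of variable 2: 3, 2, 5, 7, 4, 1, 6
d = r₁ − r₂: 0, 0, 0, -6, 0, 6, 0
d²: 0, 0, 0, 36, 0, 36, 0; Σd² = 72
ρ = 1 − 6·72/(7·48) = 1 − 432/336 = -0.286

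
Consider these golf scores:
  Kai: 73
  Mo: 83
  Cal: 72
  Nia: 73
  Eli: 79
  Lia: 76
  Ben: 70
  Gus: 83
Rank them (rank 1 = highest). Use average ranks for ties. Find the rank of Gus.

1.5

Sorted (descending): 83, 83, 79, 76, 73, 73, 72, 70
The 2 values of 83 occupy positions 1–2 → average rank (1+2)/2 = 1.5.
The 2 values of 73 occupy positions 5–6 → average rank (5+6)/2 = 5.5.
Gus has value 83 → rank 1.5.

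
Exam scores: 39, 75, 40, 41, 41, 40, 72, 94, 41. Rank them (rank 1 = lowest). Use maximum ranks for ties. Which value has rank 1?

Sorted (ascending): 39, 40, 40, 41, 41, 41, 72, 75, 94
The 2 values of 40 occupy positions 2–3 → each gets rank 3.
The 3 values of 41 occupy positions 4–6 → each gets rank 6.
Rank 1 → value 39.

39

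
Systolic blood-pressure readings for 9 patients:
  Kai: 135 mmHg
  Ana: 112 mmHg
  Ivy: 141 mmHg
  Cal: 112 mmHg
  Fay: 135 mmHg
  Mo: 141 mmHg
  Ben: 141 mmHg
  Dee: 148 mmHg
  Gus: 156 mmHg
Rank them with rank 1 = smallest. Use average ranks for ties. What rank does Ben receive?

Sorted (ascending): 112, 112, 135, 135, 141, 141, 141, 148, 156
The 2 values of 112 occupy positions 1–2 → average rank (1+2)/2 = 1.5.
The 2 values of 135 occupy positions 3–4 → average rank (3+4)/2 = 3.5.
The 3 values of 141 occupy positions 5–7 → average rank 6.
Ben has value 141 mmHg → rank 6.

6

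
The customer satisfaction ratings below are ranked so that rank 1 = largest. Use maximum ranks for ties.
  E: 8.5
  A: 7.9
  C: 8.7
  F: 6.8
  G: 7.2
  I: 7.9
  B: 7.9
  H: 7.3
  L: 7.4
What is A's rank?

Sorted (descending): 8.7, 8.5, 7.9, 7.9, 7.9, 7.4, 7.3, 7.2, 6.8
The 3 values of 7.9 occupy positions 3–5 → each gets rank 5.
A has value 7.9 → rank 5.

5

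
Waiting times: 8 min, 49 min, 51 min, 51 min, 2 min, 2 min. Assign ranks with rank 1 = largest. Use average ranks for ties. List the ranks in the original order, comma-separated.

4, 3, 1.5, 1.5, 5.5, 5.5

Sorted (descending): 51, 51, 49, 8, 2, 2
The 2 values of 51 occupy positions 1–2 → average rank (1+2)/2 = 1.5.
The 2 values of 2 occupy positions 5–6 → average rank (5+6)/2 = 5.5.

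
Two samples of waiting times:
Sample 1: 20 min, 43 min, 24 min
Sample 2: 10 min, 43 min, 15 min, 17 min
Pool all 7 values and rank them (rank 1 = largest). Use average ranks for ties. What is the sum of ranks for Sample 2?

19.5

Sorted (descending): 43, 43, 24, 20, 17, 15, 10
The 2 values of 43 occupy positions 1–2 → average rank (1+2)/2 = 1.5.
Sample 2 values → pooled ranks: 10→7, 43→1.5, 15→6, 17→5
Rank sum = 7 + 1.5 + 6 + 5 = 19.5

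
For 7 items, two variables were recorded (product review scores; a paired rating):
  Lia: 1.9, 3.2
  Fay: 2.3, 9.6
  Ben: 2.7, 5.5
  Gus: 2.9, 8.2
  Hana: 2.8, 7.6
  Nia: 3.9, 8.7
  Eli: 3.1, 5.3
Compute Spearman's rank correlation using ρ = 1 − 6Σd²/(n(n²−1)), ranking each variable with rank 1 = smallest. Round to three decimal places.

0.250

Ranks of variable 1: 1, 2, 3, 5, 4, 7, 6
Ranks of variable 2: 1, 7, 3, 5, 4, 6, 2
d = r₁ − r₂: 0, -5, 0, 0, 0, 1, 4
d²: 0, 25, 0, 0, 0, 1, 16; Σd² = 42
ρ = 1 − 6·42/(7·48) = 1 − 252/336 = 0.250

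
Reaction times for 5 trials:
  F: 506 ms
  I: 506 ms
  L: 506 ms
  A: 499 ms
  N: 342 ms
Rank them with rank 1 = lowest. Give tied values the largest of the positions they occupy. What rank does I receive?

Sorted (ascending): 342, 499, 506, 506, 506
The 3 values of 506 occupy positions 3–5 → each gets rank 5.
I has value 506 ms → rank 5.

5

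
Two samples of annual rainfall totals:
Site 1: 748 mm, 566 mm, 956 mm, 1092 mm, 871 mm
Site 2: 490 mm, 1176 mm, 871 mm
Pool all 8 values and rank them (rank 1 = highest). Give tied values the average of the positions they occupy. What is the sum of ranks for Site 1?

22.5

Sorted (descending): 1176, 1092, 956, 871, 871, 748, 566, 490
The 2 values of 871 occupy positions 4–5 → average rank (4+5)/2 = 4.5.
Site 1 values → pooled ranks: 748→6, 566→7, 956→3, 1092→2, 871→4.5
Rank sum = 6 + 7 + 3 + 2 + 4.5 = 22.5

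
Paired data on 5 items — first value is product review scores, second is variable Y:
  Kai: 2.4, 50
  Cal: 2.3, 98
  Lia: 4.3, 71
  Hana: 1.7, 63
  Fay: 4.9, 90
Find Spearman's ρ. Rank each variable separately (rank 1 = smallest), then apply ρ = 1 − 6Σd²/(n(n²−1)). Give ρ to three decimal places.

0.200

Ranks of variable 1: 3, 2, 4, 1, 5
Ranks of variable 2: 1, 5, 3, 2, 4
d = r₁ − r₂: 2, -3, 1, -1, 1
d²: 4, 9, 1, 1, 1; Σd² = 16
ρ = 1 − 6·16/(5·24) = 1 − 96/120 = 0.200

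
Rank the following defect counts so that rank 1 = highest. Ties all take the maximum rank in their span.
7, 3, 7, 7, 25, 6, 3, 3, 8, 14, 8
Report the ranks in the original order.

7, 11, 7, 7, 1, 8, 11, 11, 4, 2, 4

Sorted (descending): 25, 14, 8, 8, 7, 7, 7, 6, 3, 3, 3
The 2 values of 8 occupy positions 3–4 → each gets rank 4.
The 3 values of 7 occupy positions 5–7 → each gets rank 7.
The 3 values of 3 occupy positions 9–11 → each gets rank 11.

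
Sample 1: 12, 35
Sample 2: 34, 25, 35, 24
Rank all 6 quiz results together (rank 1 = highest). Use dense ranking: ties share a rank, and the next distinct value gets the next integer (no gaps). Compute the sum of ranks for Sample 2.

Sorted (descending): 35, 35, 34, 25, 24, 12
The 2 values of 35 share dense rank 1.
Remaining distinct values take the next consecutive integers.
Sample 2 values → pooled ranks: 34→2, 25→3, 35→1, 24→4
Rank sum = 2 + 3 + 1 + 4 = 10

10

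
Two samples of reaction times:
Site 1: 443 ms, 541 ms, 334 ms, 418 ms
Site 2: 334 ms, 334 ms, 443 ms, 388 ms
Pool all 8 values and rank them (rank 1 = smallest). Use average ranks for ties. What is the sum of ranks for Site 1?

Sorted (ascending): 334, 334, 334, 388, 418, 443, 443, 541
The 3 values of 334 occupy positions 1–3 → average rank 2.
The 2 values of 443 occupy positions 6–7 → average rank (6+7)/2 = 6.5.
Site 1 values → pooled ranks: 443→6.5, 541→8, 334→2, 418→5
Rank sum = 6.5 + 8 + 2 + 5 = 21.5

21.5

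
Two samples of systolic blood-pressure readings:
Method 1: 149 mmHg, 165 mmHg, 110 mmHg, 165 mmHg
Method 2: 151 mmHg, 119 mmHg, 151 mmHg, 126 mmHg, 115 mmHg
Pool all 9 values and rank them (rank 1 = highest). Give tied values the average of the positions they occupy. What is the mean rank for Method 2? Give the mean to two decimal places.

5.60

Sorted (descending): 165, 165, 151, 151, 149, 126, 119, 115, 110
The 2 values of 165 occupy positions 1–2 → average rank (1+2)/2 = 1.5.
The 2 values of 151 occupy positions 3–4 → average rank (3+4)/2 = 3.5.
Method 2 values → pooled ranks: 151→3.5, 119→7, 151→3.5, 126→6, 115→8
Mean rank = (3.5 + 7 + 3.5 + 6 + 8) / 5 = 5.60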